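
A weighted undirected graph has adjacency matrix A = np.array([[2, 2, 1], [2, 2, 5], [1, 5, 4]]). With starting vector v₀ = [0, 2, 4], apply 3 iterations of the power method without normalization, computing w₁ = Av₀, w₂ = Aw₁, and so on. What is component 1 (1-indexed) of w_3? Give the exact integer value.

800

w1 = Av₀ = (8, 24, 26)
w2 = Aw1 = (90, 194, 232)
w3 = Aw2 = (800, 1728, 1988)
The requested component of w3 is 800.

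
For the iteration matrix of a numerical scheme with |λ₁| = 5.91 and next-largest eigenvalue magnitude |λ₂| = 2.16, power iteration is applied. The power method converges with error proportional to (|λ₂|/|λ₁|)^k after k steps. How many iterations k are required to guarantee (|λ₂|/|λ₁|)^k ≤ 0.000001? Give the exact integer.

14

|λ₂/λ₁| = 2.16/5.91 = 0.36548
Need k ≥ ln(0.000001) / ln(0.36548) = -13.8155 / -1.0065 ≈ 13.726
Smallest integer k satisfying the bound: 14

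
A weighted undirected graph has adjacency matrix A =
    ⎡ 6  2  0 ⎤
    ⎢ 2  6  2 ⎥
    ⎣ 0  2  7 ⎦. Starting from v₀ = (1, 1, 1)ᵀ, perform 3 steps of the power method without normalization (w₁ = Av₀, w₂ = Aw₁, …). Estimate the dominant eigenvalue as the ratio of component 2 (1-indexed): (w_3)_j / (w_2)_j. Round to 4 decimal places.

9.2128

w1 = Av₀ = (6·1 + 2·1 + 0·1; 2·1 + 6·1 + 2·1; 0·1 + 2·1 + 7·1) = (8, 10, 9)
w2 = Aw1 = (6·8 + 2·10 + 0·9; 2·8 + 6·10 + 2·9; 0·8 + 2·10 + 7·9) = (68, 94, 83)
w3 = Aw2 = (596, 866, 769)
Ratio at component: 866 / 94 = 9.2128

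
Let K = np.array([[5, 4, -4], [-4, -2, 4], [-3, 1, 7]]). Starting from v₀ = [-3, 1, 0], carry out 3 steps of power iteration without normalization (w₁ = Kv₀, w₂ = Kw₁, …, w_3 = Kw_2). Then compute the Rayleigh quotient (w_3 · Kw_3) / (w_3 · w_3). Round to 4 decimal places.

λ ≈ 8.9447

w1 = Kv₀ = (5·(-3) + 4·1 + (-4)·0; (-4)·(-3) + (-2)·1 + 4·0; (-3)·(-3) + 1·1 + 7·0) = (-11, 10, 10)
w2 = Kw1 = (5·(-11) + 4·10 + (-4)·10; (-4)·(-11) + (-2)·10 + 4·10; (-3)·(-11) + 1·10 + 7·10) = (-55, 64, 113)
w3 = Kw2 = (-471, 544, 1020)
Kw3 = (-4259, 4876, 9097)
w3·Kw3 = (-471)·(-4259) + 544·4876 + 1020·9097 = 13937473; w3·w3 = (-471)·(-471) + 544·544 + 1020·1020 = 1558177
λ ≈ 13937473/1558177 = 8.9447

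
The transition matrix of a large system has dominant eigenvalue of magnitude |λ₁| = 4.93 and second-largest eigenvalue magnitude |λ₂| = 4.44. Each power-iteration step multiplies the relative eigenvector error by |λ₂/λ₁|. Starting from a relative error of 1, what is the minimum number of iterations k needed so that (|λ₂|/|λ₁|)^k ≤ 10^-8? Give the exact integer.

176

|λ₂/λ₁| = 4.44/4.93 = 0.90061
Need k ≥ ln(10^-8) / ln(0.90061) = -18.4207 / -0.1047 ≈ 175.964
Smallest integer k satisfying the bound: 176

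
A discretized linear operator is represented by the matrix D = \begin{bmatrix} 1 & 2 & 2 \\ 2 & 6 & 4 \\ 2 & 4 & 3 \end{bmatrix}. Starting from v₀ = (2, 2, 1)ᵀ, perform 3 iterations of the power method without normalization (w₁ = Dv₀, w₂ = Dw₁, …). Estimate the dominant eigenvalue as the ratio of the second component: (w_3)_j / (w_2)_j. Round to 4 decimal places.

w1 = Dv₀ = (8, 20, 15)
w2 = Dw1 = (78, 196, 141)
w3 = Dw2 = (752, 1896, 1363)
Ratio at component: 1896 / 196 = 9.6735

λ ≈ 9.6735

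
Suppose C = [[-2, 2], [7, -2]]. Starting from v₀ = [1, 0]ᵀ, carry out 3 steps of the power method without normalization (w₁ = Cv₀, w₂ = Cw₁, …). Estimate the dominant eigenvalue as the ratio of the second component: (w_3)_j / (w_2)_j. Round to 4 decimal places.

w1 = Cv₀ = ((-2)·1 + 2·0; 7·1 + (-2)·0) = (-2, 7)
w2 = Cw1 = ((-2)·(-2) + 2·7; 7·(-2) + (-2)·7) = (18, -28)
w3 = Cw2 = (-92, 182)
Ratio at component: 182 / -28 = -6.5000

-6.5000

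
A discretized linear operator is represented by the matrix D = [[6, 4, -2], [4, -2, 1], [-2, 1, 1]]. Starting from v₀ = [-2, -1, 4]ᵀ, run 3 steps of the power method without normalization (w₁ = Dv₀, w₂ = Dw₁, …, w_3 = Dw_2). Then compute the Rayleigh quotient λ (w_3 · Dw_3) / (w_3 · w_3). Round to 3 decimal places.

w1 = Dv₀ = (6·(-2) + 4·(-1) + (-2)·4; 4·(-2) + (-2)·(-1) + 1·4; (-2)·(-2) + 1·(-1) + 1·4) = (-24, -2, 7)
w2 = Dw1 = (6·(-24) + 4·(-2) + (-2)·7; 4·(-24) + (-2)·(-2) + 1·7; (-2)·(-24) + 1·(-2) + 1·7) = (-166, -85, 53)
w3 = Dw2 = (-1442, -441, 300)
Dw3 = (-11016, -4586, 2743)
w3·Dw3 = (-1442)·(-11016) + (-441)·(-4586) + 300·2743 = 18730398; w3·w3 = (-1442)·(-1442) + (-441)·(-441) + 300·300 = 2363845
λ ≈ 18730398/2363845 = 7.924

λ ≈ 7.924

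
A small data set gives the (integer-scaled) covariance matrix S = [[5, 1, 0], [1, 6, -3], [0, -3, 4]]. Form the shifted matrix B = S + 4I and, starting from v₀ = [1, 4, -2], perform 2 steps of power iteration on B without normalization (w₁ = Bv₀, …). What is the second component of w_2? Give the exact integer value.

B = S + 4I has rows (9, 1, 0); (1, 10, -3); (0, -3, 8)
w1 = Bv₀ = (13, 47, -28)
w2 = Bw1 = (164, 567, -365)
Requested component of w2: 567

567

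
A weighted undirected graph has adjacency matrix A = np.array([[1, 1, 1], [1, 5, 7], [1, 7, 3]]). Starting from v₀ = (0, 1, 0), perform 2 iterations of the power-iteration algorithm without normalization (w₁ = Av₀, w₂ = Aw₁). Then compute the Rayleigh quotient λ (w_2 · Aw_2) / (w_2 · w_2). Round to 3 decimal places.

w1 = Av₀ = (1·0 + 1·1 + 1·0; 1·0 + 5·1 + 7·0; 1·0 + 7·1 + 3·0) = (1, 5, 7)
w2 = Aw1 = (1·1 + 1·5 + 1·7; 1·1 + 5·5 + 7·7; 1·1 + 7·5 + 3·7) = (13, 75, 57)
Aw2 = (145, 787, 709)
w2·Aw2 = 13·145 + 75·787 + 57·709 = 101323; w2·w2 = 13·13 + 75·75 + 57·57 = 9043
λ ≈ 101323/9043 = 11.205

λ ≈ 11.205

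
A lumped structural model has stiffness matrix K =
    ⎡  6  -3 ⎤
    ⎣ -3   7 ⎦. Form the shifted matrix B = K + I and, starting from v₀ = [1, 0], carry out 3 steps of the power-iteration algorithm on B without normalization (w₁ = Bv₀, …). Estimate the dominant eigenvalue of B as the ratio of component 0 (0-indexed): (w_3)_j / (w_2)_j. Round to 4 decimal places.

μ ≈ 9.3276

B = K + I has rows (7, -3); (-3, 8)
w1 = Bv₀ = (7·1 + (-3)·0; (-3)·1 + 8·0) = (7, -3)
w2 = Bw1 = (7·7 + (-3)·(-3); (-3)·7 + 8·(-3)) = (58, -45)
w3 = Bw2 = (541, -534)
Ratio: 541/58 = 9.3276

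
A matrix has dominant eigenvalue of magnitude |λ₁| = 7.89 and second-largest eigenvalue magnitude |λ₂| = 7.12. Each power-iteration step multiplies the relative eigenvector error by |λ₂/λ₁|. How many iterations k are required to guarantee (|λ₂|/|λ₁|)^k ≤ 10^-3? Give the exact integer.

68

|λ₂/λ₁| = 7.12/7.89 = 0.90241
Need k ≥ ln(10^-3) / ln(0.90241) = -6.9078 / -0.1027 ≈ 67.269
Smallest integer k satisfying the bound: 68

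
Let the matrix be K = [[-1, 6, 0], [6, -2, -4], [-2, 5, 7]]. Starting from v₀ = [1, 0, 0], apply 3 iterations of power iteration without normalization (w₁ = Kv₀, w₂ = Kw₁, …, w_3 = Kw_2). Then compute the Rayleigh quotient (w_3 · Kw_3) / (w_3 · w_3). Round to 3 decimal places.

-6.899

w1 = Kv₀ = (-1, 6, -2)
w2 = Kw1 = (37, -10, 18)
w3 = Kw2 = (-97, 170, 2)
Kw3 = (1117, -930, 1058)
w3·Kw3 = (-97)·1117 + 170·(-930) + 2·1058 = -264333; w3·w3 = (-97)·(-97) + 170·170 + 2·2 = 38313
λ ≈ -264333/38313 = -6.899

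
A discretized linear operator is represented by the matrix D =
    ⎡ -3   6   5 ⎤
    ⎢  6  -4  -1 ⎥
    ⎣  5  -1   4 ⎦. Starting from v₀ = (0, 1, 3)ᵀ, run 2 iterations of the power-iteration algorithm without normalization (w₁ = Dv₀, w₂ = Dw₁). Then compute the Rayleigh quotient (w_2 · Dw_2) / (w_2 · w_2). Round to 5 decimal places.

-4.23745

w1 = Dv₀ = ((-3)·0 + 6·1 + 5·3; 6·0 + (-4)·1 + (-1)·3; 5·0 + (-1)·1 + 4·3) = (21, -7, 11)
w2 = Dw1 = ((-3)·21 + 6·(-7) + 5·11; 6·21 + (-4)·(-7) + (-1)·11; 5·21 + (-1)·(-7) + 4·11) = (-50, 143, 156)
Dw2 = (1788, -1028, 231)
w2·Dw2 = (-50)·1788 + 143·(-1028) + 156·231 = -200368; w2·w2 = (-50)·(-50) + 143·143 + 156·156 = 47285
λ ≈ -200368/47285 = -4.23745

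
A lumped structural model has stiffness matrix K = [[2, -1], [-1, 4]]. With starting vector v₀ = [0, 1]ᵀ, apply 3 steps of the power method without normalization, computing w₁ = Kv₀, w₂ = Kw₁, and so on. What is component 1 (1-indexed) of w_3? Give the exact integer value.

w1 = Kv₀ = (-1, 4)
w2 = Kw1 = (-6, 17)
w3 = Kw2 = (-29, 74)
The requested component of w3 is -29.

-29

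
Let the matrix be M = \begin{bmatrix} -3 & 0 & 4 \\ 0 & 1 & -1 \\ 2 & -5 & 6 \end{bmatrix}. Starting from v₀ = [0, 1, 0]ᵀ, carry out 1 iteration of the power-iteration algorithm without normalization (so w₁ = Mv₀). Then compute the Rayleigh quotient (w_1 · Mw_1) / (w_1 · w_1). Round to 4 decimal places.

6.9615

w1 = Mv₀ = ((-3)·0 + 0·1 + 4·0; 0·0 + 1·1 + (-1)·0; 2·0 + (-5)·1 + 6·0) = (0, 1, -5)
Mw1 = (-20, 6, -35)
w1·Mw1 = 0·(-20) + 1·6 + (-5)·(-35) = 181; w1·w1 = 0·0 + 1·1 + (-5)·(-5) = 26
λ ≈ 181/26 = 6.9615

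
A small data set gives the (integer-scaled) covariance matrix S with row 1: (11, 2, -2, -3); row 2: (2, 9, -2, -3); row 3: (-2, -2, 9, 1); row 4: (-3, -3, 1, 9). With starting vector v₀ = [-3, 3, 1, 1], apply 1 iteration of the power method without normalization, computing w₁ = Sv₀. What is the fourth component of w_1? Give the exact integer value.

10

w1 = Sv₀ = (11·(-3) + 2·3 + (-2)·1 + (-3)·1; 2·(-3) + 9·3 + (-2)·1 + (-3)·1; (-2)·(-3) + (-2)·3 + 9·1 + 1·1; (-3)·(-3) + (-3)·3 + 1·1 + 9·1) = (-32, 16, 10, 10)
The requested component of w1 is 10.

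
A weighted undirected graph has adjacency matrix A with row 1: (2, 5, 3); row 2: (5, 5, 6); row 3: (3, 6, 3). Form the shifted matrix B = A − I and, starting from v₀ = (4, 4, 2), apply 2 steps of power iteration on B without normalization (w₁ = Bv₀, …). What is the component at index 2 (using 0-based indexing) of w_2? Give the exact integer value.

458

B = A − I has rows (1, 5, 3); (5, 4, 6); (3, 6, 2)
w1 = Bv₀ = (1·4 + 5·4 + 3·2; 5·4 + 4·4 + 6·2; 3·4 + 6·4 + 2·2) = (30, 48, 40)
w2 = Bw1 = (1·30 + 5·48 + 3·40; 5·30 + 4·48 + 6·40; 3·30 + 6·48 + 2·40) = (390, 582, 458)
Requested component of w2: 458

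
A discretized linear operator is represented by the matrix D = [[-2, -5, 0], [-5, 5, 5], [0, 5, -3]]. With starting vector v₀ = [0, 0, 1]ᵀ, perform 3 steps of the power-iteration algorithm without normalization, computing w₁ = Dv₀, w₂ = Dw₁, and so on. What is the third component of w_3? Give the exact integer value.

w1 = Dv₀ = ((-2)·0 + (-5)·0 + 0·1; (-5)·0 + 5·0 + 5·1; 0·0 + 5·0 + (-3)·1) = (0, 5, -3)
w2 = Dw1 = ((-2)·0 + (-5)·5 + 0·(-3); (-5)·0 + 5·5 + 5·(-3); 0·0 + 5·5 + (-3)·(-3)) = (-25, 10, 34)
w3 = Dw2 = (0, 345, -52)
The requested component of w3 is -52.

-52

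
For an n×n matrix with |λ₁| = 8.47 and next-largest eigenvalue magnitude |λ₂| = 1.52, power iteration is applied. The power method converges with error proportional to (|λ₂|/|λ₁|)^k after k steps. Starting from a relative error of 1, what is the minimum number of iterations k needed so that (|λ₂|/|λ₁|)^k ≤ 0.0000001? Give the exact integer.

10

|λ₂/λ₁| = 1.52/8.47 = 0.17946
Need k ≥ ln(0.0000001) / ln(0.17946) = -16.1181 / -1.7178 ≈ 9.383
Smallest integer k satisfying the bound: 10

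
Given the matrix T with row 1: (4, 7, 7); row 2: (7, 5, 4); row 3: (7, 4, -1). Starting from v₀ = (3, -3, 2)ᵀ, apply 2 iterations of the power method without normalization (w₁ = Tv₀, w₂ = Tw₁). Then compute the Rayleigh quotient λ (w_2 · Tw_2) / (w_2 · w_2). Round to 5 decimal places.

15.00298

w1 = Tv₀ = (5, 14, 7)
w2 = Tw1 = (167, 133, 84)
Tw2 = (2187, 2170, 1617)
w2·Tw2 = 167·2187 + 133·2170 + 84·1617 = 789667; w2·w2 = 167·167 + 133·133 + 84·84 = 52634
λ ≈ 789667/52634 = 15.00298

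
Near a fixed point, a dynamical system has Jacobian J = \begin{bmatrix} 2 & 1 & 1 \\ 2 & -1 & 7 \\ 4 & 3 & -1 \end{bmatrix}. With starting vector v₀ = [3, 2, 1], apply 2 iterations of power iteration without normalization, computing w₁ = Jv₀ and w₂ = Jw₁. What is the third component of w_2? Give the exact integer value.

52

w1 = Jv₀ = (9, 11, 17)
w2 = Jw1 = (46, 126, 52)
The requested component of w2 is 52.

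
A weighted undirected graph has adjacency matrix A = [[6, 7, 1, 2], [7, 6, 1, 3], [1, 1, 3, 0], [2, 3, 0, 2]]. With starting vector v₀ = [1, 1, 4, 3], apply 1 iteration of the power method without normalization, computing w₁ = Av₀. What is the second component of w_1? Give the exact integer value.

26

w1 = Av₀ = (23, 26, 14, 11)
The requested component of w1 is 26.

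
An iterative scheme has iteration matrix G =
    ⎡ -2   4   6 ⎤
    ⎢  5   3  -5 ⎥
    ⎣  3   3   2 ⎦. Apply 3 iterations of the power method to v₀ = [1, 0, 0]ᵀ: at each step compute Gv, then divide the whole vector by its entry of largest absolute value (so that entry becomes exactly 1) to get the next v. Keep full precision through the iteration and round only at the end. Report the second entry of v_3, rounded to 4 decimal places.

0.8333

Gv0 = (-2.00000, 5.00000, 3.00000); divide by 5.00000 → v1 = (-0.40000, 1.00000, 0.60000)
Gv1 = (8.40000, -2.00000, 3.00000); divide by 8.40000 → v2 = (1.00000, -0.23810, 0.35714)
Gv2 = (-0.80952, 2.50000, 3.00000); divide by 3.00000 → v3 = (-0.26984, 0.83333, 1.00000)
Requested entry of v3: 105/126 = 0.8333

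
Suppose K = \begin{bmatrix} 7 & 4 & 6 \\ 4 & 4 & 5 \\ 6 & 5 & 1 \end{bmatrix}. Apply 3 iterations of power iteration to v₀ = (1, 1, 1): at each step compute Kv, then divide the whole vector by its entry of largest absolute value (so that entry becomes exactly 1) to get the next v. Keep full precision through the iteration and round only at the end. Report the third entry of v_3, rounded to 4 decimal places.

Kv0 = (17.00000, 13.00000, 12.00000); divide by 17.00000 → v1 = (1.00000, 0.76471, 0.70588)
Kv1 = (14.29412, 10.58824, 10.52941); divide by 14.29412 → v2 = (1.00000, 0.74074, 0.73663)
Kv2 = (14.38272, 10.64609, 10.44033); divide by 14.38272 → v3 = (1.00000, 0.74020, 0.72589)
Requested entry of v3: 2537/3495 = 0.7259

0.7259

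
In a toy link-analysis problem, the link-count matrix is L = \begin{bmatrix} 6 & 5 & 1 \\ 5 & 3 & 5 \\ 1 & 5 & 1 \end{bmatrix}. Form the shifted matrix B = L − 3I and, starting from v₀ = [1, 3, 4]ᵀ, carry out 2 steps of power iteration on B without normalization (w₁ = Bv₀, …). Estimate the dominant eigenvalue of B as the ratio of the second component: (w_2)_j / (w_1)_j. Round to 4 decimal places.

μ ≈ 6.0000

B = L − 3I has rows (3, 5, 1); (5, 0, 5); (1, 5, -2)
w1 = Bv₀ = (22, 25, 8)
w2 = Bw1 = (199, 150, 131)
Ratio: 150/25 = 6.0000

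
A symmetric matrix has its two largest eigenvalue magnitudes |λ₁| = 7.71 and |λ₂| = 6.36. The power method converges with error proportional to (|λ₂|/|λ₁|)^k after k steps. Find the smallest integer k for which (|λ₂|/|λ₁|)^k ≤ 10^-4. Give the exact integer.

48

|λ₂/λ₁| = 6.36/7.71 = 0.82490
Need k ≥ ln(10^-4) / ln(0.82490) = -9.2103 / -0.1925 ≈ 47.848
Smallest integer k satisfying the bound: 48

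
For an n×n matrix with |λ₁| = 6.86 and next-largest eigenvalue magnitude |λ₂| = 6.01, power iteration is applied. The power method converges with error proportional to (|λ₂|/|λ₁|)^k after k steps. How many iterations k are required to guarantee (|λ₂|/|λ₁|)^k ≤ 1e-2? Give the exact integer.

35

|λ₂/λ₁| = 6.01/6.86 = 0.87609
Need k ≥ ln(1e-2) / ln(0.87609) = -4.6052 / -0.1323 ≈ 34.813
Smallest integer k satisfying the bound: 35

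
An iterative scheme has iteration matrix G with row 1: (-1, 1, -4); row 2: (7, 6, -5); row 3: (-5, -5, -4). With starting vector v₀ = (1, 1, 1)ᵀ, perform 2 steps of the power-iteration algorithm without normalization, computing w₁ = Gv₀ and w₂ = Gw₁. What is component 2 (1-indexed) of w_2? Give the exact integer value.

w1 = Gv₀ = ((-1)·1 + 1·1 + (-4)·1; 7·1 + 6·1 + (-5)·1; (-5)·1 + (-5)·1 + (-4)·1) = (-4, 8, -14)
w2 = Gw1 = ((-1)·(-4) + 1·8 + (-4)·(-14); 7·(-4) + 6·8 + (-5)·(-14); (-5)·(-4) + (-5)·8 + (-4)·(-14)) = (68, 90, 36)
The requested component of w2 is 90.

90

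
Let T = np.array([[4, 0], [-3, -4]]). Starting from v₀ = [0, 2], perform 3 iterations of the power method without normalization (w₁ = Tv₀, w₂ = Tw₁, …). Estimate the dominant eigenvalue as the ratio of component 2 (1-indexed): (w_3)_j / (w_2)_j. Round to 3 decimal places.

w1 = Tv₀ = (4·0 + 0·2; (-3)·0 + (-4)·2) = (0, -8)
w2 = Tw1 = (4·0 + 0·(-8); (-3)·0 + (-4)·(-8)) = (0, 32)
w3 = Tw2 = (0, -128)
Ratio at component: -128 / 32 = -4.000

λ ≈ -4.000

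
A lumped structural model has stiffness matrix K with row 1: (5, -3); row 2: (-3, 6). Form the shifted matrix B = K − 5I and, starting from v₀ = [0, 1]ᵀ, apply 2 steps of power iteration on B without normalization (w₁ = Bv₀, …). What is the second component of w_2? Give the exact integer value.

B = K − 5I has rows (0, -3); (-3, 1)
w1 = Bv₀ = (0·0 + (-3)·1; (-3)·0 + 1·1) = (-3, 1)
w2 = Bw1 = (0·(-3) + (-3)·1; (-3)·(-3) + 1·1) = (-3, 10)
Requested component of w2: 10

10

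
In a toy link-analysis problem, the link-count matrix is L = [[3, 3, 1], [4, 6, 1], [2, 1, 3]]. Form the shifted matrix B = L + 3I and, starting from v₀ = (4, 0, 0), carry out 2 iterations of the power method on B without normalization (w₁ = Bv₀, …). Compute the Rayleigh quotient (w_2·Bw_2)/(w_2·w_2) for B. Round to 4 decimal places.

B = L + 3I has rows (6, 3, 1); (4, 9, 1); (2, 1, 6)
w1 = Bv₀ = (24, 16, 8)
w2 = Bw1 = (200, 248, 112)
Bw2 = (2056, 3144, 1320)
w2·Bw2 = 1338752; w2·w2 = 114048; μ ≈ 1338752/114048 = 11.7385

μ ≈ 11.7385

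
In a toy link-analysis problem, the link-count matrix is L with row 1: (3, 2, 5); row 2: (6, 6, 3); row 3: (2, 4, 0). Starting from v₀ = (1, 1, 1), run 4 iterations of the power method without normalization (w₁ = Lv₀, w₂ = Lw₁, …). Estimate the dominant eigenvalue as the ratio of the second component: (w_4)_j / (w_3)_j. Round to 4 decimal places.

λ ≈ 10.8054

w1 = Lv₀ = (3·1 + 2·1 + 5·1; 6·1 + 6·1 + 3·1; 2·1 + 4·1 + 0·1) = (10, 15, 6)
w2 = Lw1 = (3·10 + 2·15 + 5·6; 6·10 + 6·15 + 3·6; 2·10 + 4·15 + 0·6) = (90, 168, 80)
w3 = Lw2 = (1006, 1788, 852)
w4 = Lw3 = (10854, 19320, 9164)
Ratio at component: 19320 / 1788 = 10.8054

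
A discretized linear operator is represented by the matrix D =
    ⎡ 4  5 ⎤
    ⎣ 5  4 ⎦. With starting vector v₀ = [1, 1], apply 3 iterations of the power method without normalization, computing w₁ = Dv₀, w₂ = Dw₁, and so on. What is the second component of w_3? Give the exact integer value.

w1 = Dv₀ = (9, 9)
w2 = Dw1 = (81, 81)
w3 = Dw2 = (729, 729)
The requested component of w3 is 729.

729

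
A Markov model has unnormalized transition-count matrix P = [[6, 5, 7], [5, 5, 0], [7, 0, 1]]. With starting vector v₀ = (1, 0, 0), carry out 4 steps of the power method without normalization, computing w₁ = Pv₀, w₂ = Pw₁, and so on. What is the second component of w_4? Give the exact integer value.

w1 = Pv₀ = (6·1 + 5·0 + 7·0; 5·1 + 5·0 + 0·0; 7·1 + 0·0 + 1·0) = (6, 5, 7)
w2 = Pw1 = (6·6 + 5·5 + 7·7; 5·6 + 5·5 + 0·7; 7·6 + 0·5 + 1·7) = (110, 55, 49)
w3 = Pw2 = (1278, 825, 819)
w4 = Pw3 = (17526, 10515, 9765)
The requested component of w4 is 10515.

10515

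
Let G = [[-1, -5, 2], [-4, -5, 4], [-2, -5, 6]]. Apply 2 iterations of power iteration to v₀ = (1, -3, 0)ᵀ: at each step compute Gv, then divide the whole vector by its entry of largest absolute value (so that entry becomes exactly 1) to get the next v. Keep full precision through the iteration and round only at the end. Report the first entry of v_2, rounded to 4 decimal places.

Gv0 = (14.00000, 11.00000, 13.00000); divide by 14.00000 → v1 = (1.00000, 0.78571, 0.92857)
Gv1 = (-3.07143, -4.21429, -0.35714); divide by -4.21429 → v2 = (0.72881, 1.00000, 0.08475)
Requested entry of v2: -43/-59 = 0.7288

0.7288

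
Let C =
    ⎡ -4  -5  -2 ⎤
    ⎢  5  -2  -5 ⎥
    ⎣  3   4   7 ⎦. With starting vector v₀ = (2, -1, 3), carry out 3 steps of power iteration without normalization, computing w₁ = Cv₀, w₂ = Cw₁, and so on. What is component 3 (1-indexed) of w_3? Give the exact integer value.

253

w1 = Cv₀ = ((-4)·2 + (-5)·(-1) + (-2)·3; 5·2 + (-2)·(-1) + (-5)·3; 3·2 + 4·(-1) + 7·3) = (-9, -3, 23)
w2 = Cw1 = ((-4)·(-9) + (-5)·(-3) + (-2)·23; 5·(-9) + (-2)·(-3) + (-5)·23; 3·(-9) + 4·(-3) + 7·23) = (5, -154, 122)
w3 = Cw2 = (506, -277, 253)
The requested component of w3 is 253.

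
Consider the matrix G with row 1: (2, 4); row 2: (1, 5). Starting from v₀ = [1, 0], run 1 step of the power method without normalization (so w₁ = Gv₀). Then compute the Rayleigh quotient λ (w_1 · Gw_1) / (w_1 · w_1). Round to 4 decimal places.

w1 = Gv₀ = (2, 1)
Gw1 = (8, 7)
w1·Gw1 = 2·8 + 1·7 = 23; w1·w1 = 2·2 + 1·1 = 5
λ ≈ 23/5 = 4.6000

λ ≈ 4.6000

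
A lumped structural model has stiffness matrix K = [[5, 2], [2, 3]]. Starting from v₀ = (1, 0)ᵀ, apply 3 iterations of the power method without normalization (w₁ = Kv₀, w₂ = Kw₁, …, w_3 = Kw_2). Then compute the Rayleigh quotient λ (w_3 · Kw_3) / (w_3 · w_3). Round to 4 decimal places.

λ ≈ 6.2352

w1 = Kv₀ = (5·1 + 2·0; 2·1 + 3·0) = (5, 2)
w2 = Kw1 = (5·5 + 2·2; 2·5 + 3·2) = (29, 16)
w3 = Kw2 = (177, 106)
Kw3 = (1097, 672)
w3·Kw3 = 177·1097 + 106·672 = 265401; w3·w3 = 177·177 + 106·106 = 42565
λ ≈ 265401/42565 = 6.2352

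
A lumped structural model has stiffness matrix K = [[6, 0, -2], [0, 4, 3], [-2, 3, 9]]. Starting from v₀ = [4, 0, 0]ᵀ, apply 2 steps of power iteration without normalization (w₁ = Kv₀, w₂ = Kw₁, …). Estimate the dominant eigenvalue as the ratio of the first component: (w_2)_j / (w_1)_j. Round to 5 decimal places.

6.66667

w1 = Kv₀ = (24, 0, -8)
w2 = Kw1 = (160, -24, -120)
Ratio at component: 160 / 24 = 6.66667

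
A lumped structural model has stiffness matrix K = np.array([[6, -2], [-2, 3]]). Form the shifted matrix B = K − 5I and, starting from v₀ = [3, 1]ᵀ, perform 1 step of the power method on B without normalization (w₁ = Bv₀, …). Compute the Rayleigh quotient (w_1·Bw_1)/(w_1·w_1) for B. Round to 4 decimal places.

μ ≈ -1.4615

B = K − 5I has rows (1, -2); (-2, -2)
w1 = Bv₀ = (1·3 + (-2)·1; (-2)·3 + (-2)·1) = (1, -8)
Bw1 = (17, 14)
w1·Bw1 = -95; w1·w1 = 65; μ ≈ -95/65 = -1.4615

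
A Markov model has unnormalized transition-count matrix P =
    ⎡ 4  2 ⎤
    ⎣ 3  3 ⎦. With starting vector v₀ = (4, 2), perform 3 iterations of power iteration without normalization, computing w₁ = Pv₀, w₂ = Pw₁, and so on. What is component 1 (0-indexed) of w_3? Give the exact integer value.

690

w1 = Pv₀ = (4·4 + 2·2; 3·4 + 3·2) = (20, 18)
w2 = Pw1 = (4·20 + 2·18; 3·20 + 3·18) = (116, 114)
w3 = Pw2 = (692, 690)
The requested component of w3 is 690.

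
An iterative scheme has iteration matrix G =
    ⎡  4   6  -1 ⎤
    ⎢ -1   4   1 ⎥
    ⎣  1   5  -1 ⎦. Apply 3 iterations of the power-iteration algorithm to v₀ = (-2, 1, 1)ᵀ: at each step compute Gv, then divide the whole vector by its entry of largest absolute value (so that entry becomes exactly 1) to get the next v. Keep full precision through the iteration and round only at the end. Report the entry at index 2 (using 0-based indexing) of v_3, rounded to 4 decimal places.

Gv0 = (-3.00000, 7.00000, 2.00000); divide by 7.00000 → v1 = (-0.42857, 1.00000, 0.28571)
Gv1 = (4.00000, 4.71429, 4.28571); divide by 4.71429 → v2 = (0.84848, 1.00000, 0.90909)
Gv2 = (8.48485, 4.06061, 4.93939); divide by 8.48485 → v3 = (1.00000, 0.47857, 0.58214)
Requested entry of v3: 163/280 = 0.5821

0.5821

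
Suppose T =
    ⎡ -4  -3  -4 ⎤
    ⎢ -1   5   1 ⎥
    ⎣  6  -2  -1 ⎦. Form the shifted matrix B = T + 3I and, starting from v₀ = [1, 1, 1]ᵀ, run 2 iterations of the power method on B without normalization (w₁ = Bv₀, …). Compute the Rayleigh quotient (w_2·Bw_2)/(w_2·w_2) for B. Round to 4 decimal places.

7.0443

B = T + 3I has rows (-1, -3, -4); (-1, 8, 1); (6, -2, 2)
w1 = Bv₀ = (-8, 8, 6)
w2 = Bw1 = (-40, 78, -52)
Bw2 = (14, 612, -500)
w2·Bw2 = 73176; w2·w2 = 10388; μ ≈ 73176/10388 = 7.0443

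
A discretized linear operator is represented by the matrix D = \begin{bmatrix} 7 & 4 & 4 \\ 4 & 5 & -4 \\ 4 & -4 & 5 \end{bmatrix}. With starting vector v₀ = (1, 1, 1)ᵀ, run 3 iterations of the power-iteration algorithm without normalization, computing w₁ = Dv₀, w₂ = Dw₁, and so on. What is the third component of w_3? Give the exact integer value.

w1 = Dv₀ = (7·1 + 4·1 + 4·1; 4·1 + 5·1 + (-4)·1; 4·1 + (-4)·1 + 5·1) = (15, 5, 5)
w2 = Dw1 = (7·15 + 4·5 + 4·5; 4·15 + 5·5 + (-4)·5; 4·15 + (-4)·5 + 5·5) = (145, 65, 65)
w3 = Dw2 = (1535, 645, 645)
The requested component of w3 is 645.

645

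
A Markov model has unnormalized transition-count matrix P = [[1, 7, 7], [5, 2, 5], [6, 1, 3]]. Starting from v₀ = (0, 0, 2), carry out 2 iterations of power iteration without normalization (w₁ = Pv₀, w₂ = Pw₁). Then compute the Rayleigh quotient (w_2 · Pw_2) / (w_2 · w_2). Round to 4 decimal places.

λ ≈ 12.3270

w1 = Pv₀ = (1·0 + 7·0 + 7·2; 5·0 + 2·0 + 5·2; 6·0 + 1·0 + 3·2) = (14, 10, 6)
w2 = Pw1 = (1·14 + 7·10 + 7·6; 5·14 + 2·10 + 5·6; 6·14 + 1·10 + 3·6) = (126, 120, 112)
Pw2 = (1750, 1430, 1212)
w2·Pw2 = 126·1750 + 120·1430 + 112·1212 = 527844; w2·w2 = 126·126 + 120·120 + 112·112 = 42820
λ ≈ 527844/42820 = 12.3270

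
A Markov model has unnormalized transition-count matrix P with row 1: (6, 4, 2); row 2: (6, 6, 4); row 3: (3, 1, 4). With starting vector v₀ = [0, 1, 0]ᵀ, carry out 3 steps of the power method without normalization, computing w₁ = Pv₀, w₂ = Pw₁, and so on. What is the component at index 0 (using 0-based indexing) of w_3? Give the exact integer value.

w1 = Pv₀ = (6·0 + 4·1 + 2·0; 6·0 + 6·1 + 4·0; 3·0 + 1·1 + 4·0) = (4, 6, 1)
w2 = Pw1 = (6·4 + 4·6 + 2·1; 6·4 + 6·6 + 4·1; 3·4 + 1·6 + 4·1) = (50, 64, 22)
w3 = Pw2 = (600, 772, 302)
The requested component of w3 is 600.

600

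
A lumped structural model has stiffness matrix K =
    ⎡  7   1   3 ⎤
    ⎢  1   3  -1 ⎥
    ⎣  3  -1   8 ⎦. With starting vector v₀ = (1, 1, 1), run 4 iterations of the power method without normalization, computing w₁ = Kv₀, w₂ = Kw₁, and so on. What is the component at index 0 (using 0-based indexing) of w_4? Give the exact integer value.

11400

w1 = Kv₀ = (11, 3, 10)
w2 = Kw1 = (110, 10, 110)
w3 = Kw2 = (1110, 30, 1200)
w4 = Kw3 = (11400, 0, 12900)
The requested component of w4 is 11400.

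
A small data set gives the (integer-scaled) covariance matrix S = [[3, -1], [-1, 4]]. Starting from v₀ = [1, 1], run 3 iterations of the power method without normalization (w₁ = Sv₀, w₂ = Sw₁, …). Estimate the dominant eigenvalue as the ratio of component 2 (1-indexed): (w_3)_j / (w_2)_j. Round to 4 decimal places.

λ ≈ 3.7000

w1 = Sv₀ = (2, 3)
w2 = Sw1 = (3, 10)
w3 = Sw2 = (-1, 37)
Ratio at component: 37 / 10 = 3.7000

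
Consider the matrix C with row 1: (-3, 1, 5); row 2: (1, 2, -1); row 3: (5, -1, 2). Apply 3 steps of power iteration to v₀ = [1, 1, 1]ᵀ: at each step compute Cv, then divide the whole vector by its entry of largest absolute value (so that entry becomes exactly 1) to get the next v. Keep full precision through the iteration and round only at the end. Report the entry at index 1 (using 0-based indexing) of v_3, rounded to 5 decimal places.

0.00000

Cv0 = (3.000000, 2.000000, 6.000000); divide by 6.000000 → v1 = (0.500000, 0.333333, 1.000000)
Cv1 = (3.833333, 0.166667, 4.166667); divide by 4.166667 → v2 = (0.920000, 0.040000, 1.000000)
Cv2 = (2.280000, 0.000000, 6.560000); divide by 6.560000 → v3 = (0.347561, 0.000000, 1.000000)
Requested entry of v3: 0/164 = 0.00000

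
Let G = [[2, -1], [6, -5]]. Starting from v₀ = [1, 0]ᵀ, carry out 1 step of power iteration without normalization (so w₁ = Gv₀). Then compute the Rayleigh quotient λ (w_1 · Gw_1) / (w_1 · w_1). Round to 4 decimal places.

λ ≈ -2.8000

w1 = Gv₀ = (2·1 + (-1)·0; 6·1 + (-5)·0) = (2, 6)
Gw1 = (-2, -18)
w1·Gw1 = 2·(-2) + 6·(-18) = -112; w1·w1 = 2·2 + 6·6 = 40
λ ≈ -112/40 = -2.8000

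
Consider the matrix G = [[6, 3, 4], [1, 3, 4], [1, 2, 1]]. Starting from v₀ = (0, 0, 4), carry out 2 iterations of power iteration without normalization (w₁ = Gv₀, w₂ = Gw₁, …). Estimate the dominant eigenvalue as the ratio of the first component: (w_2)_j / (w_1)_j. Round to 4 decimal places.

10.0000

w1 = Gv₀ = (6·0 + 3·0 + 4·4; 1·0 + 3·0 + 4·4; 1·0 + 2·0 + 1·4) = (16, 16, 4)
w2 = Gw1 = (6·16 + 3·16 + 4·4; 1·16 + 3·16 + 4·4; 1·16 + 2·16 + 1·4) = (160, 80, 52)
Ratio at component: 160 / 16 = 10.0000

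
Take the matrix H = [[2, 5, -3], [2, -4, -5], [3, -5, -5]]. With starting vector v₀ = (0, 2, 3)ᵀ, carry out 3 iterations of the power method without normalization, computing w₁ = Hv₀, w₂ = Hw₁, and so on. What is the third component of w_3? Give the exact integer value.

w1 = Hv₀ = (2·0 + 5·2 + (-3)·3; 2·0 + (-4)·2 + (-5)·3; 3·0 + (-5)·2 + (-5)·3) = (1, -23, -25)
w2 = Hw1 = (2·1 + 5·(-23) + (-3)·(-25); 2·1 + (-4)·(-23) + (-5)·(-25); 3·1 + (-5)·(-23) + (-5)·(-25)) = (-38, 219, 243)
w3 = Hw2 = (290, -2167, -2424)
The requested component of w3 is -2424.

-2424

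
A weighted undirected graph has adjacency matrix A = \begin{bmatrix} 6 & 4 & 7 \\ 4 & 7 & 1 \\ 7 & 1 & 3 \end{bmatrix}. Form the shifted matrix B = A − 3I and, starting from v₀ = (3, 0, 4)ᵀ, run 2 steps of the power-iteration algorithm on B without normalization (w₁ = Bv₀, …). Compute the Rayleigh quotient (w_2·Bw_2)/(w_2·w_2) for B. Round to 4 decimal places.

10.6862

B = A − 3I has rows (3, 4, 7); (4, 4, 1); (7, 1, 0)
w1 = Bv₀ = (3·3 + 4·0 + 7·4; 4·3 + 4·0 + 1·4; 7·3 + 1·0 + 0·4) = (37, 16, 21)
w2 = Bw1 = (3·37 + 4·16 + 7·21; 4·37 + 4·16 + 1·21; 7·37 + 1·16 + 0·21) = (322, 233, 275)
Bw2 = (3823, 2495, 2487)
w2·Bw2 = 2496266; w2·w2 = 233598; μ ≈ 2496266/233598 = 10.6862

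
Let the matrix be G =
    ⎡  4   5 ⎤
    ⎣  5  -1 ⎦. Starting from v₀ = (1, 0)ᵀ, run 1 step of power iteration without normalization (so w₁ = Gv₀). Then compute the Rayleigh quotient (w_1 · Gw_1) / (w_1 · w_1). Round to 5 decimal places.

λ ≈ 5.82927

w1 = Gv₀ = (4, 5)
Gw1 = (41, 15)
w1·Gw1 = 4·41 + 5·15 = 239; w1·w1 = 4·4 + 5·5 = 41
λ ≈ 239/41 = 5.82927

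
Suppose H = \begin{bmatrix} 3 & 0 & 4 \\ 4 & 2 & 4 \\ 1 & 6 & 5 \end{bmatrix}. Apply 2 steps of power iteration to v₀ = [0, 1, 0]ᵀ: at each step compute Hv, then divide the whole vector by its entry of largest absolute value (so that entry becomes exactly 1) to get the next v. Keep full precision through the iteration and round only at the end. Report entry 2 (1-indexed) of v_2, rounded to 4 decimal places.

0.6667

Hv0 = (0.00000, 2.00000, 6.00000); divide by 6.00000 → v1 = (0.00000, 0.33333, 1.00000)
Hv1 = (4.00000, 4.66667, 7.00000); divide by 7.00000 → v2 = (0.57143, 0.66667, 1.00000)
Requested entry of v2: 28/42 = 0.6667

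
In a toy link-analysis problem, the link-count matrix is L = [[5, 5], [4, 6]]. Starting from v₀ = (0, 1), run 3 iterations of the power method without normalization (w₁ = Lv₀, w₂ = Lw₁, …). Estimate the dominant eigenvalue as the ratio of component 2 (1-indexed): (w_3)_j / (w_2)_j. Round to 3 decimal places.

w1 = Lv₀ = (5·0 + 5·1; 4·0 + 6·1) = (5, 6)
w2 = Lw1 = (5·5 + 5·6; 4·5 + 6·6) = (55, 56)
w3 = Lw2 = (555, 556)
Ratio at component: 556 / 56 = 9.929

λ ≈ 9.929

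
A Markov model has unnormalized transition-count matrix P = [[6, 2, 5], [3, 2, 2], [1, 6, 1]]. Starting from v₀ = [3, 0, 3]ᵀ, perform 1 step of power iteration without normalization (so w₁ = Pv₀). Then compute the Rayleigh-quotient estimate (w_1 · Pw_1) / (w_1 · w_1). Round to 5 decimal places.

w1 = Pv₀ = (6·3 + 2·0 + 5·3; 3·3 + 2·0 + 2·3; 1·3 + 6·0 + 1·3) = (33, 15, 6)
Pw1 = (258, 141, 129)
w1·Pw1 = 33·258 + 15·141 + 6·129 = 11403; w1·w1 = 33·33 + 15·15 + 6·6 = 1350
λ ≈ 11403/1350 = 8.44667

λ ≈ 8.44667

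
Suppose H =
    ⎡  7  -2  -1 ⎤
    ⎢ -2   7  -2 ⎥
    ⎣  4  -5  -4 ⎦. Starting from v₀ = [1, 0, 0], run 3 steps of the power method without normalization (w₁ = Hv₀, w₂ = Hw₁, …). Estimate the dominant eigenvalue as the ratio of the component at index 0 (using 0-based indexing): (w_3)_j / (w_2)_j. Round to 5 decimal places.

w1 = Hv₀ = (7·1 + (-2)·0 + (-1)·0; (-2)·1 + 7·0 + (-2)·0; 4·1 + (-5)·0 + (-4)·0) = (7, -2, 4)
w2 = Hw1 = (7·7 + (-2)·(-2) + (-1)·4; (-2)·7 + 7·(-2) + (-2)·4; 4·7 + (-5)·(-2) + (-4)·4) = (49, -36, 22)
w3 = Hw2 = (393, -394, 288)
Ratio at component: 393 / 49 = 8.02041

8.02041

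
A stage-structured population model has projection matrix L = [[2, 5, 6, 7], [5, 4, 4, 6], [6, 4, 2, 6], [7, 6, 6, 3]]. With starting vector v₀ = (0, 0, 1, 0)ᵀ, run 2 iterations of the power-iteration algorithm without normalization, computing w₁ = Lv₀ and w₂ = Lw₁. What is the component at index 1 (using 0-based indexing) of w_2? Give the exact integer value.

90

w1 = Lv₀ = (2·0 + 5·0 + 6·1 + 7·0; 5·0 + 4·0 + 4·1 + 6·0; 6·0 + 4·0 + 2·1 + 6·0; 7·0 + 6·0 + 6·1 + 3·0) = (6, 4, 2, 6)
w2 = Lw1 = (2·6 + 5·4 + 6·2 + 7·6; 5·6 + 4·4 + 4·2 + 6·6; 6·6 + 4·4 + 2·2 + 6·6; 7·6 + 6·4 + 6·2 + 3·6) = (86, 90, 92, 96)
The requested component of w2 is 90.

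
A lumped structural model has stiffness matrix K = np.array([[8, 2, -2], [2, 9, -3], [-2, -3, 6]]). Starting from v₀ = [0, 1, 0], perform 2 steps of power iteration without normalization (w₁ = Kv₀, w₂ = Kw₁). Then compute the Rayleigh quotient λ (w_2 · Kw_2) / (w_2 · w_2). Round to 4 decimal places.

λ ≈ 12.2494

w1 = Kv₀ = (2, 9, -3)
w2 = Kw1 = (40, 94, -49)
Kw2 = (606, 1073, -656)
w2·Kw2 = 40·606 + 94·1073 + (-49)·(-656) = 157246; w2·w2 = 40·40 + 94·94 + (-49)·(-49) = 12837
λ ≈ 157246/12837 = 12.2494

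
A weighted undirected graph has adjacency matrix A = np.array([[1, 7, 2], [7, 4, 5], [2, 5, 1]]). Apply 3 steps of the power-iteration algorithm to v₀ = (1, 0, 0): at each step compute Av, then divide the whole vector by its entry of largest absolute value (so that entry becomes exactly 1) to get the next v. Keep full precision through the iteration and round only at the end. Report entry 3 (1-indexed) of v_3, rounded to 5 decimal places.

Av0 = (1.000000, 7.000000, 2.000000); divide by 7.000000 → v1 = (0.142857, 1.000000, 0.285714)
Av1 = (7.714286, 6.428571, 5.571429); divide by 7.714286 → v2 = (1.000000, 0.833333, 0.722222)
Av2 = (8.277778, 13.944444, 6.888889); divide by 13.944444 → v3 = (0.593625, 1.000000, 0.494024)
Requested entry of v3: 372/753 = 0.49402

0.49402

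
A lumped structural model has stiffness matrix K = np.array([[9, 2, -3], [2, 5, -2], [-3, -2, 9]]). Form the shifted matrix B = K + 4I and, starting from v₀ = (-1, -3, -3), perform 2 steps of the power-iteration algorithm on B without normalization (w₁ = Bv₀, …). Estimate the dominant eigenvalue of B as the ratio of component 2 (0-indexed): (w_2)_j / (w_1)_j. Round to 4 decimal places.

10.4667

B = K + 4I has rows (13, 2, -3); (2, 9, -2); (-3, -2, 13)
w1 = Bv₀ = (-10, -23, -30)
w2 = Bw1 = (-86, -167, -314)
Ratio: -314/-30 = 10.4667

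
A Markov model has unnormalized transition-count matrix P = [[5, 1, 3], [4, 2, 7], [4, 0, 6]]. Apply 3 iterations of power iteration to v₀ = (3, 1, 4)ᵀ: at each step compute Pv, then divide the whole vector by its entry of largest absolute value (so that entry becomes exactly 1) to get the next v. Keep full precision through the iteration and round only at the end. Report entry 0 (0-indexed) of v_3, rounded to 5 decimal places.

0.66222

Pv0 = (28.000000, 42.000000, 36.000000); divide by 42.000000 → v1 = (0.666667, 1.000000, 0.857143)
Pv1 = (6.904762, 10.666667, 7.809524); divide by 10.666667 → v2 = (0.647321, 1.000000, 0.732143)
Pv2 = (6.433036, 9.714286, 6.982143); divide by 9.714286 → v3 = (0.662224, 1.000000, 0.718750)
Requested entry of v3: 2882/4352 = 0.66222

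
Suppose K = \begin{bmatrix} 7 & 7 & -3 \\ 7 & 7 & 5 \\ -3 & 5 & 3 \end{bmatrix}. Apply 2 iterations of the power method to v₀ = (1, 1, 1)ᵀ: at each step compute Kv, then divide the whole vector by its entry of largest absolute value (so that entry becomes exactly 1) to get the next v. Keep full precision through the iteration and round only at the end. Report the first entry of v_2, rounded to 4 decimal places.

Kv0 = (11.00000, 19.00000, 5.00000); divide by 19.00000 → v1 = (0.57895, 1.00000, 0.26316)
Kv1 = (10.26316, 12.36842, 4.05263); divide by 12.36842 → v2 = (0.82979, 1.00000, 0.32766)
Requested entry of v2: 195/235 = 0.8298

0.8298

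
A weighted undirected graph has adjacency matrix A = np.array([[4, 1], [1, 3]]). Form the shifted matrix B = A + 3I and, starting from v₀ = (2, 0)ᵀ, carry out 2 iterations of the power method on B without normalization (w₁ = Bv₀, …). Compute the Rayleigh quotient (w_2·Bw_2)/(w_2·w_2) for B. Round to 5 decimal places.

B = A + 3I has rows (7, 1); (1, 6)
w1 = Bv₀ = (14, 2)
w2 = Bw1 = (100, 26)
Bw2 = (726, 256)
w2·Bw2 = 79256; w2·w2 = 10676; μ ≈ 79256/10676 = 7.42375

7.42375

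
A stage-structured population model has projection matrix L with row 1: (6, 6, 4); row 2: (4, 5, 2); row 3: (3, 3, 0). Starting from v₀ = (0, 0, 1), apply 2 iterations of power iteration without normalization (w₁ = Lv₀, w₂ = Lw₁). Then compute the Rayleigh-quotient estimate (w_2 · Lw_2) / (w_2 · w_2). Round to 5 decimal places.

λ ≈ 11.93031

w1 = Lv₀ = (6·0 + 6·0 + 4·1; 4·0 + 5·0 + 2·1; 3·0 + 3·0 + 0·1) = (4, 2, 0)
w2 = Lw1 = (6·4 + 6·2 + 4·0; 4·4 + 5·2 + 2·0; 3·4 + 3·2 + 0·0) = (36, 26, 18)
Lw2 = (444, 310, 186)
w2·Lw2 = 36·444 + 26·310 + 18·186 = 27392; w2·w2 = 36·36 + 26·26 + 18·18 = 2296
λ ≈ 27392/2296 = 11.93031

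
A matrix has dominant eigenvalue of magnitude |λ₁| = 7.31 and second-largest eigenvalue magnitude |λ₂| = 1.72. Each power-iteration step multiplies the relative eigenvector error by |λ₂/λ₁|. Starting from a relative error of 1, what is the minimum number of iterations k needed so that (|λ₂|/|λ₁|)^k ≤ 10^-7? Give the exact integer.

12

|λ₂/λ₁| = 1.72/7.31 = 0.23529
Need k ≥ ln(10^-7) / ln(0.23529) = -16.1181 / -1.4469 ≈ 11.140
Smallest integer k satisfying the bound: 12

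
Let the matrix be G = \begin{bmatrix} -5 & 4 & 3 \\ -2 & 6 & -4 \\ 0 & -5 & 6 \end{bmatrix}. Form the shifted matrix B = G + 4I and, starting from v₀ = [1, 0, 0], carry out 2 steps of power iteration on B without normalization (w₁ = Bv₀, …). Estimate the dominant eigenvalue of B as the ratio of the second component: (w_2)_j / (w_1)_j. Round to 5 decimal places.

μ ≈ 9.00000

B = G + 4I has rows (-1, 4, 3); (-2, 10, -4); (0, -5, 10)
w1 = Bv₀ = (-1, -2, 0)
w2 = Bw1 = (-7, -18, 10)
Ratio: -18/-2 = 9.00000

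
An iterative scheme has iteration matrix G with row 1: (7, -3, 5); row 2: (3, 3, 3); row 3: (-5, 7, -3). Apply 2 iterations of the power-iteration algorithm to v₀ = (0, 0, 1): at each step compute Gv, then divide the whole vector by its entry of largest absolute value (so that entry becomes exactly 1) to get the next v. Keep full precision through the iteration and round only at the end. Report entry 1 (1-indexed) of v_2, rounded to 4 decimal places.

0.7333

Gv0 = (5.00000, 3.00000, -3.00000); divide by 5.00000 → v1 = (1.00000, 0.60000, -0.60000)
Gv1 = (2.20000, 3.00000, 1.00000); divide by 3.00000 → v2 = (0.73333, 1.00000, 0.33333)
Requested entry of v2: 11/15 = 0.7333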